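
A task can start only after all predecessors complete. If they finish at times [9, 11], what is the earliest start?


ES = max of all predecessor completion times
Predecessors: [9, 11]
ES = max(9, 11)
= 11


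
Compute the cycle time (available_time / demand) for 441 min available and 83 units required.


Cycle time = available time / demand
= 441 / 83
= 5.31 min/unit


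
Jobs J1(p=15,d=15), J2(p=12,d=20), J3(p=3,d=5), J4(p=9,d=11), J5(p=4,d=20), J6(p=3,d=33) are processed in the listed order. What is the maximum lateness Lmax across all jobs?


Lateness per job (L = C - d):
  J1: C=15, d=15, L=0
  J2: C=27, d=20, L=7
  J3: C=30, d=5, L=25
  J4: C=39, d=11, L=28
  J5: C=43, d=20, L=23
  J6: C=46, d=33, L=13
Lmax = max(0, 7, 25, 28, 23, 13)
= 28


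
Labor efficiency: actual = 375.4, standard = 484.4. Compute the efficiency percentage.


Efficiency = (actual / standard) × 100
= (375.4 / 484.4) × 100
= 77.5%


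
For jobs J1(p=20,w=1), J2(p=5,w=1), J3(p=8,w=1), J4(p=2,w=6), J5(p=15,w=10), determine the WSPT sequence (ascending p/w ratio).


WSPT (Smith's rule): sort by p/w ascending
  J4: p/w = 2/6 = 0.333
  J5: p/w = 15/10 = 1.500
  J2: p/w = 5/1 = 5.000
  J3: p/w = 8/1 = 8.000
  J1: p/w = 20/1 = 20.000
Order: J4 → J5 → J2 → J3 → J1


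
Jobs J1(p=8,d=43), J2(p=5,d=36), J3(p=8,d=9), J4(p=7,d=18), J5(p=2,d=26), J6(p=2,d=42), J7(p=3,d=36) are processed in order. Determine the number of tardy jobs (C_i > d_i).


Completion vs due date:
  J1: C=8, d=43 → on time
  J2: C=13, d=36 → on time
  J3: C=21, d=9 → TARDY
  J4: C=28, d=18 → TARDY
  J5: C=30, d=26 → TARDY
  J6: C=32, d=42 → on time
  J7: C=35, d=36 → on time
Tardy jobs: J3, J4, J5
Count = 3


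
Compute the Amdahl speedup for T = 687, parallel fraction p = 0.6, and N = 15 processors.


Amdahl's law: T_p = T × ((1-p) + p/N)
= 687 × ((1-0.6) + 0.6/15)
= 687 × (0.40 + 0.0400)
= 687 × 0.4400
= 302.28
Speedup = 687/302.28
= 2.27×


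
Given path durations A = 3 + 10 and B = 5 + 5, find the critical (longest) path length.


Path A: 3 + 10 = 13
Path B: 5 + 5 = 10
Critical path = longest = max(13, 10)
= 13 (Path A)


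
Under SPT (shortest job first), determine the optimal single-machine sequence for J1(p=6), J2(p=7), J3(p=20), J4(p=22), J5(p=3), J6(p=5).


SPT: sort by shortest processing time
  J5: p=3
  J6: p=5
  J1: p=6
  J2: p=7
  J3: p=20
  J4: p=22
Order: J5 → J6 → J1 → J2 → J3 → J4


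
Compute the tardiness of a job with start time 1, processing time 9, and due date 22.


Completion = start + processing = 1 + 9 = 10
Tardiness = max(0, C - d) = max(0, 10 - 22)
= max(0, -12)
= 0


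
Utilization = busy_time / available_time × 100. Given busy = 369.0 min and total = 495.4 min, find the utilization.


Utilization = busy / total × 100
= 369.0 / 495.4 × 100
= 74.5%


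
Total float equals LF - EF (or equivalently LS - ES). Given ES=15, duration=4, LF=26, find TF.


EF = ES + duration = 15 + 4 = 19
LS = LF - duration = 26 - 4 = 22
Total Float = LF - EF = 26 - 19
(or LS - ES = 22 - 15)
= 7


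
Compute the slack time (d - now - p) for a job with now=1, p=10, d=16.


Slack = due - current_time - processing
= 16 - 1 - 10
= 5


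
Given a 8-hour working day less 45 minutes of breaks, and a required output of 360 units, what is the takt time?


Available = 8×60 - 45 = 435 min
Takt time = 435 / 360
= 1.21 min/unit


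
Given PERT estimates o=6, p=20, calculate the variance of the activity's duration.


σ² = ((p - o) / 6)² = (p - o)² / 36
= (20 - 6)² / 36
= 14² / 36
= 196 / 36
= 5.4444


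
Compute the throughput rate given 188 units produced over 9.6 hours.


Throughput = units / time
= 188 / 9.6
= 19.6 units/hour


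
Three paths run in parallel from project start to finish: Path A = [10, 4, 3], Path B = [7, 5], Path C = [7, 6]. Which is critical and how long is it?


Path A: 10 + 4 + 3 = 17
Path B: 7 + 5 = 12
Path C: 7 + 6 = 13
Critical path = longest = max(17, 12, 13)
= 17 (Path A)


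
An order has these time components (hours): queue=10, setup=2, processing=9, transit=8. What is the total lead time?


Lead time = queue + setup + processing + transit
= 10 + 2 + 9 + 8
= 29 hours


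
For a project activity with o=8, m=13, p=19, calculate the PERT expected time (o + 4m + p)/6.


te = (o + 4m + p) / 6
= (8 + 4×13 + 19) / 6
= (8 + 52 + 19) / 6
= 79 / 6
= 13.17


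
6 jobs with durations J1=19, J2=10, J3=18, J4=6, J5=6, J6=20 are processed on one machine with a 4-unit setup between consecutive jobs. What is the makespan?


Makespan = Σ processing + (n-1) × setup
= (19 + 10 + 18 + 6 + 6 + 20) + (6-1)×4
= 79 + 20
= 99 time units


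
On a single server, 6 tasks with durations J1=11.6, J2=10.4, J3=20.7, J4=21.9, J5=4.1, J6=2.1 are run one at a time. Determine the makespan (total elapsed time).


Sequential makespan: sum all processing times
= 11.6 + 10.4 + 20.7 + 21.9 + 4.1 + 2.1
= 70.8 time units


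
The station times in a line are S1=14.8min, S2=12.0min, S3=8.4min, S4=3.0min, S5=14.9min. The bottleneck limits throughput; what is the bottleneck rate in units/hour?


Bottleneck = longest station time
Station times: [14.8, 12.0, 8.4, 3.0, 14.9]
Max = 14.9 min
Rate = 60 / 14.9
= 4.03 units/hour (bottleneck: 14.9min)


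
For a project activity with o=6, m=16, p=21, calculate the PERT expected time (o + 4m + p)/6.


te = (o + 4m + p) / 6
= (6 + 4×16 + 21) / 6
= (6 + 64 + 21) / 6
= 91 / 6
= 15.17


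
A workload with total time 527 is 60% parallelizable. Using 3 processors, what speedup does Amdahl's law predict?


Amdahl's law: T_p = T × ((1-p) + p/N)
= 527 × ((1-0.6) + 0.6/3)
= 527 × (0.40 + 0.2000)
= 527 × 0.6000
= 316.20
Speedup = 527/316.20
= 1.67×


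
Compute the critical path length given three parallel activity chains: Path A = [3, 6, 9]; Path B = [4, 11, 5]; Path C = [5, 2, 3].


Path A: 3 + 6 + 9 = 18
Path B: 4 + 11 + 5 = 20
Path C: 5 + 2 + 3 = 10
Critical path = longest = max(18, 20, 10)
= 20 (Path B)


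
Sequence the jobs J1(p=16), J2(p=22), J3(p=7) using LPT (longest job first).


LPT: sort by longest processing time first
  J2: p=22
  J1: p=16
  J3: p=7
Order: J2 → J1 → J3


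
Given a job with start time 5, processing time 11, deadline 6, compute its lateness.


Completion = 5 + 11 = 16
Lateness = C - d = 16 - 6
= 10


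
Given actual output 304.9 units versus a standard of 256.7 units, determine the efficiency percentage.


Efficiency = (actual / standard) × 100
= (304.9 / 256.7) × 100
= 118.8%


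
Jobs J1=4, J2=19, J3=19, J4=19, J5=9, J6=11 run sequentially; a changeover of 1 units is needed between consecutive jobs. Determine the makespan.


Makespan = Σ processing + (n-1) × setup
= (4 + 19 + 19 + 19 + 9 + 11) + (6-1)×1
= 81 + 5
= 86 time units


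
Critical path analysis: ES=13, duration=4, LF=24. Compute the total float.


EF = ES + duration = 13 + 4 = 17
LS = LF - duration = 24 - 4 = 20
Total Float = LF - EF = 24 - 17
(or LS - ES = 20 - 13)
= 7


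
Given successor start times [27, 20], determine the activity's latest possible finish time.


LF = min of all successor start times
Successors start at: [27, 20]
LF = min(27, 20)
= 20


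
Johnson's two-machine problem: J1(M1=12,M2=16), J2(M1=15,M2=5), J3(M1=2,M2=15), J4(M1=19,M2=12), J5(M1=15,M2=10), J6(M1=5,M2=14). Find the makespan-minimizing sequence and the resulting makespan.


Johnson's rule:
Group 1 (M1≤M2, sort by M1): ['J3', 'J6', 'J1']
Group 2 (M1>M2, sort desc M2): ['J4', 'J5', 'J2']
Sequence: J3 → J6 → J1 → J4 → J5 → J2
Makespan calculation:
  J3: M1 done=2, M2 done=17
  J6: M1 done=7, M2 done=31
  J1: M1 done=19, M2 done=47
  J4: M1 done=38, M2 done=59
  J5: M1 done=53, M2 done=69
  J2: M1 done=68, M2 done=74
= Sequence: J3 → J6 → J1 → J4 → J5 → J2, Makespan: 74


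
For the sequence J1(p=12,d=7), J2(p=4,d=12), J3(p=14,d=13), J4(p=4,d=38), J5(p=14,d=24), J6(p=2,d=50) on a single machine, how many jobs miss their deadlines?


Completion vs due date:
  J1: C=12, d=7 → TARDY
  J2: C=16, d=12 → TARDY
  J3: C=30, d=13 → TARDY
  J4: C=34, d=38 → on time
  J5: C=48, d=24 → TARDY
  J6: C=50, d=50 → on time
Tardy jobs: J1, J2, J3, J5
Count = 4


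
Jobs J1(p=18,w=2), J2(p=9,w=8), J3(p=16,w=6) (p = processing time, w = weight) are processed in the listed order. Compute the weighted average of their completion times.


Completion times:
  J1: C=18, w×C=2×18=36
  J2: C=27, w×C=8×27=216
  J3: C=43, w×C=6×43=258
Sum w×C = 510
Sum w = 16
Weighted avg = 510/16
= 31.88


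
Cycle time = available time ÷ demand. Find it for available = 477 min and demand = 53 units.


Cycle time = available time / demand
= 477 / 53
= 9.00 min/unit


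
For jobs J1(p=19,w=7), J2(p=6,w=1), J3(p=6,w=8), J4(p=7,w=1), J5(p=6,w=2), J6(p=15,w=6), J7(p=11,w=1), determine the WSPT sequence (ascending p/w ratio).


WSPT (Smith's rule): sort by p/w ascending
  J3: p/w = 6/8 = 0.750
  J6: p/w = 15/6 = 2.500
  J1: p/w = 19/7 = 2.714
  J5: p/w = 6/2 = 3.000
  J2: p/w = 6/1 = 6.000
  J4: p/w = 7/1 = 7.000
  J7: p/w = 11/1 = 11.000
Order: J3 → J6 → J1 → J5 → J2 → J4 → J7


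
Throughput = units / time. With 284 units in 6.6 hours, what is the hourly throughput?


Throughput = units / time
= 284 / 6.6
= 43.0 units/hour


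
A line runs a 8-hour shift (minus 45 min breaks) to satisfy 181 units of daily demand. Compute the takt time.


Available = 8×60 - 45 = 435 min
Takt time = 435 / 181
= 2.40 min/unit


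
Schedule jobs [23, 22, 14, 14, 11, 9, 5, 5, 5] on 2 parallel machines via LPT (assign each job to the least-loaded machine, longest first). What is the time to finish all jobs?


Jobs (LPT sorted): [23, 22, 14, 14, 11, 9, 5, 5, 5]
Machines: 2
  J=23 → Machine 1 (load: 0+23=23)
  J=22 → Machine 2 (load: 0+22=22)
  J=14 → Machine 2 (load: 22+14=36)
  J=14 → Machine 1 (load: 23+14=37)
  J=11 → Machine 2 (load: 36+11=47)
  J=9 → Machine 1 (load: 37+9=46)
  J=5 → Machine 1 (load: 46+5=51)
  J=5 → Machine 2 (load: 47+5=52)
  J=5 → Machine 1 (load: 51+5=56)
Machine loads: [56, 52]
Makespan = max = 56 time units


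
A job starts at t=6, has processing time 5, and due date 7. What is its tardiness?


Completion = start + processing = 6 + 5 = 11
Tardiness = max(0, C - d) = max(0, 11 - 7)
= max(0, 4)
= 4


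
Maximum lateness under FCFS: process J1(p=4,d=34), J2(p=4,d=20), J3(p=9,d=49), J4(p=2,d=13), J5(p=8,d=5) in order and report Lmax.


Lateness per job (L = C - d):
  J1: C=4, d=34, L=-30
  J2: C=8, d=20, L=-12
  J3: C=17, d=49, L=-32
  J4: C=19, d=13, L=6
  J5: C=27, d=5, L=22
Lmax = max(-30, -12, -32, 6, 22)
= 22


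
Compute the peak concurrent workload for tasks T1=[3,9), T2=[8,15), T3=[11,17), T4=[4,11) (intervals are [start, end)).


Check each time point for overlaps:
  t=8: 3 tasks active (T1, T2, T4)
Max concurrent = 3


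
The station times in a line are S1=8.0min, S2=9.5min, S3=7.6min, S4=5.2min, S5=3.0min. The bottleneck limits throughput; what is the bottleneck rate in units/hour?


Bottleneck = longest station time
Station times: [8.0, 9.5, 7.6, 5.2, 3.0]
Max = 9.5 min
Rate = 60 / 9.5
= 6.32 units/hour (bottleneck: 9.5min)


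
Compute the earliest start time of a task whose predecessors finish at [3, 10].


ES = max of all predecessor completion times
Predecessors: [3, 10]
ES = max(3, 10)
= 10


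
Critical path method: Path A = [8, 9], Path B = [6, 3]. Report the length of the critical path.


Path A: 8 + 9 = 17
Path B: 6 + 3 = 9
Critical path = longest = max(17, 9)
= 17 (Path A)


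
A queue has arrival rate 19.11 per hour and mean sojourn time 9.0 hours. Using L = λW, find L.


Little's law: L = λ × W
= 19.11 × 9.0
= 171.99


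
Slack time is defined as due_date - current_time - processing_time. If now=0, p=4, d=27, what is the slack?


Slack = due - current_time - processing
= 27 - 0 - 4
= 23


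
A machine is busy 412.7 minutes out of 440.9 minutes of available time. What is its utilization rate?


Utilization = busy / total × 100
= 412.7 / 440.9 × 100
= 93.6%


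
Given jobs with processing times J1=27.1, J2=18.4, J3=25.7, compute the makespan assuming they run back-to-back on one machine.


Sequential makespan: sum all processing times
= 27.1 + 18.4 + 25.7
= 71.2 time units


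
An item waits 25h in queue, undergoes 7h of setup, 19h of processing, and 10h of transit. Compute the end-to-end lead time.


Lead time = queue + setup + processing + transit
= 25 + 7 + 19 + 10
= 61 hours


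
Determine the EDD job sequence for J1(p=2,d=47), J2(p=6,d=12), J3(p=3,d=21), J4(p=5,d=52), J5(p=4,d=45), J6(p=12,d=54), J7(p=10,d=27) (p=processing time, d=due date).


EDD: sort by earliest due date
  J2: d=12, p=6
  J3: d=21, p=3
  J7: d=27, p=10
  J5: d=45, p=4
  J1: d=47, p=2
  J4: d=52, p=5
  J6: d=54, p=12
Order: J2 → J3 → J7 → J5 → J1 → J4 → J6


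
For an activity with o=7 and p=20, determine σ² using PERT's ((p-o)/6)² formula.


σ² = ((p - o) / 6)² = (p - o)² / 36
= (20 - 7)² / 36
= 13² / 36
= 169 / 36
= 4.6944


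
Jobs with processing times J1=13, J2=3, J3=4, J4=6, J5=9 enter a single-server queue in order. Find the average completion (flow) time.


Completion times:
  J1: completes at 13
  J2: completes at 16
  J3: completes at 20
  J4: completes at 26
  J5: completes at 35
Sum = 110
Average = 110/5
= 22.00


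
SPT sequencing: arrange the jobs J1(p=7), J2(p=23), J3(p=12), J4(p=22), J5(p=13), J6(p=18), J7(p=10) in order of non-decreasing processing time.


SPT: sort by shortest processing time
  J1: p=7
  J7: p=10
  J3: p=12
  J5: p=13
  J6: p=18
  J4: p=22
  J2: p=23
Order: J1 → J7 → J3 → J5 → J6 → J4 → J2


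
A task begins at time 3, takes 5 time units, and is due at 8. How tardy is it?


Completion = start + processing = 3 + 5 = 8
Tardiness = max(0, C - d) = max(0, 8 - 8)
= max(0, 0)
= 0


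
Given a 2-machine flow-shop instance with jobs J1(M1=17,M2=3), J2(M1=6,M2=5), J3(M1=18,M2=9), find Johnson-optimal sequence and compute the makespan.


Johnson's rule:
Group 1 (M1≤M2, sort by M1): []
Group 2 (M1>M2, sort desc M2): ['J3', 'J2', 'J1']
Sequence: J3 → J2 → J1
Makespan calculation:
  J3: M1 done=18, M2 done=27
  J2: M1 done=24, M2 done=32
  J1: M1 done=41, M2 done=44
= Sequence: J3 → J2 → J1, Makespan: 44


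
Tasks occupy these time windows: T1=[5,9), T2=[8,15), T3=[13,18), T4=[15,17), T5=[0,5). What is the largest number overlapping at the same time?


Check each time point for overlaps:
  t=8: 2 tasks active (T1, T2)
Max concurrent = 2


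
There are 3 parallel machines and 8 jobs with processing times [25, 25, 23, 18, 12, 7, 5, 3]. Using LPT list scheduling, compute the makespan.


Jobs (LPT sorted): [25, 25, 23, 18, 12, 7, 5, 3]
Machines: 3
  J=25 → Machine 1 (load: 0+25=25)
  J=25 → Machine 2 (load: 0+25=25)
  J=23 → Machine 3 (load: 0+23=23)
  J=18 → Machine 3 (load: 23+18=41)
  J=12 → Machine 1 (load: 25+12=37)
  J=7 → Machine 2 (load: 25+7=32)
  J=5 → Machine 2 (load: 32+5=37)
  J=3 → Machine 1 (load: 37+3=40)
Machine loads: [40, 37, 41]
Makespan = max = 41 time units


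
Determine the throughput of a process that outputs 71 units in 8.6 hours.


Throughput = units / time
= 71 / 8.6
= 8.3 units/hour


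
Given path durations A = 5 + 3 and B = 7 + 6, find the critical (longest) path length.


Path A: 5 + 3 = 8
Path B: 7 + 6 = 13
Critical path = longest = max(8, 13)
= 13 (Path B)


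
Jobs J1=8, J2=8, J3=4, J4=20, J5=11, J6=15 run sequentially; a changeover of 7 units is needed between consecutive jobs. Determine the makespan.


Makespan = Σ processing + (n-1) × setup
= (8 + 8 + 4 + 20 + 11 + 15) + (6-1)×7
= 66 + 35
= 101 time units


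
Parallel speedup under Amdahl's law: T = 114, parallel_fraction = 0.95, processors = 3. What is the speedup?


Amdahl's law: T_p = T × ((1-p) + p/N)
= 114 × ((1-0.95) + 0.95/3)
= 114 × (0.05 + 0.3167)
= 114 × 0.3667
= 41.80
Speedup = 114/41.80
= 2.73×


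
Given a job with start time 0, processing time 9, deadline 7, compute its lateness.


Completion = 0 + 9 = 9
Lateness = C - d = 9 - 7
= 2


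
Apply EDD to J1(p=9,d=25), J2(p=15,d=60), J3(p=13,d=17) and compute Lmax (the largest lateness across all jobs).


EDD order: J3 → J1 → J2
Completion and lateness:
  J3: C=13, d=17, L=13-17=-4
  J1: C=22, d=25, L=22-25=-3
  J2: C=37, d=60, L=37-60=-23
Lmax = max(-4, -3, -23)
= -3


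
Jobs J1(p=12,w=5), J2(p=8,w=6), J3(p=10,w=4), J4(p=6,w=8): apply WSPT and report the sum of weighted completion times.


WSPT order (by p/w): J4 → J2 → J1 → J3
  J4: C=6, w·C=8×6=48
  J2: C=14, w·C=6×14=84
  J1: C=26, w·C=5×26=130
  J3: C=36, w·C=4×36=144
Σ w·C = 406
= 406


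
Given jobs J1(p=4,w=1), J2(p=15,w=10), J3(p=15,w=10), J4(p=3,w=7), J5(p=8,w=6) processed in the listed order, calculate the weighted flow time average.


Completion times:
  J1: C=4, w×C=1×4=4
  J2: C=19, w×C=10×19=190
  J3: C=34, w×C=10×34=340
  J4: C=37, w×C=7×37=259
  J5: C=45, w×C=6×45=270
Sum w×C = 1063
Sum w = 34
Weighted avg = 1063/34
= 31.26


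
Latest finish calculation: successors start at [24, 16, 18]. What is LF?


LF = min of all successor start times
Successors start at: [24, 16, 18]
LF = min(24, 16, 18)
= 16


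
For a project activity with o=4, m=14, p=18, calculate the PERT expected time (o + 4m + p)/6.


te = (o + 4m + p) / 6
= (4 + 4×14 + 18) / 6
= (4 + 56 + 18) / 6
= 78 / 6
= 13.00


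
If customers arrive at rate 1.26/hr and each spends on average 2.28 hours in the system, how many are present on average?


Little's law: L = λ × W
= 1.26 × 2.28
= 2.87


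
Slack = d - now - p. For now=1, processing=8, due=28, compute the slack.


Slack = due - current_time - processing
= 28 - 1 - 8
= 19


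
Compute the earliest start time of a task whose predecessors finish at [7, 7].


ES = max of all predecessor completion times
Predecessors: [7, 7]
ES = max(7, 7)
= 7


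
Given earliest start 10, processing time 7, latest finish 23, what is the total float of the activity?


EF = ES + duration = 10 + 7 = 17
LS = LF - duration = 23 - 7 = 16
Total Float = LF - EF = 23 - 17
(or LS - ES = 16 - 10)
= 6


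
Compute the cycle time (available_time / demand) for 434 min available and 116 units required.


Cycle time = available time / demand
= 434 / 116
= 3.74 min/unit


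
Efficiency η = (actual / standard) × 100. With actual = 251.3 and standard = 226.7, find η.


Efficiency = (actual / standard) × 100
= (251.3 / 226.7) × 100
= 110.9%


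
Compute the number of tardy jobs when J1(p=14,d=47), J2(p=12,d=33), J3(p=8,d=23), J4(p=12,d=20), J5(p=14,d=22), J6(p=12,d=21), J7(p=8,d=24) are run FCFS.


Completion vs due date:
  J1: C=14, d=47 → on time
  J2: C=26, d=33 → on time
  J3: C=34, d=23 → TARDY
  J4: C=46, d=20 → TARDY
  J5: C=60, d=22 → TARDY
  J6: C=72, d=21 → TARDY
  J7: C=80, d=24 → TARDY
Tardy jobs: J3, J4, J5, J6, J7
Count = 5


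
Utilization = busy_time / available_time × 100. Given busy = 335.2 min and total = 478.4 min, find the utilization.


Utilization = busy / total × 100
= 335.2 / 478.4 × 100
= 70.1%


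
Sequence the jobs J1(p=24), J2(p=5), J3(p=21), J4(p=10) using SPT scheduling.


SPT: sort by shortest processing time
  J2: p=5
  J4: p=10
  J3: p=21
  J1: p=24
Order: J2 → J4 → J3 → J1


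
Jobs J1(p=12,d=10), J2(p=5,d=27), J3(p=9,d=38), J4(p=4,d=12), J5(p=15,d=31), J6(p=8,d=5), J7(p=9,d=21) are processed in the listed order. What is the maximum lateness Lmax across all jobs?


Lateness per job (L = C - d):
  J1: C=12, d=10, L=2
  J2: C=17, d=27, L=-10
  J3: C=26, d=38, L=-12
  J4: C=30, d=12, L=18
  J5: C=45, d=31, L=14
  J6: C=53, d=5, L=48
  J7: C=62, d=21, L=41
Lmax = max(2, -10, -12, 18, 14, 48, 41)
= 48


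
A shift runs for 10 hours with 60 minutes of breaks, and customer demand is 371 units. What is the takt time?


Available = 10×60 - 60 = 540 min
Takt time = 540 / 371
= 1.46 min/unit


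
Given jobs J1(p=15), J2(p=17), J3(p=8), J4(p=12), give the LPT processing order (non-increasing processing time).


LPT: sort by longest processing time first
  J2: p=17
  J1: p=15
  J4: p=12
  J3: p=8
Order: J2 → J1 → J4 → J3


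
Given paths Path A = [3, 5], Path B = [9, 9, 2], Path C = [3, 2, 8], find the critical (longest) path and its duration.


Path A: 3 + 5 = 8
Path B: 9 + 9 + 2 = 20
Path C: 3 + 2 + 8 = 13
Critical path = longest = max(8, 20, 13)
= 20 (Path B)


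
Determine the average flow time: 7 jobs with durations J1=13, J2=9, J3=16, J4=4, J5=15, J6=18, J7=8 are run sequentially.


Completion times:
  J1: completes at 13
  J2: completes at 22
  J3: completes at 38
  J4: completes at 42
  J5: completes at 57
  J6: completes at 75
  J7: completes at 83
Sum = 330
Average = 330/7
= 47.14


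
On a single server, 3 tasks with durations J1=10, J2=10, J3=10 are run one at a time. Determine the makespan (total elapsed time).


Sequential makespan: sum all processing times
= 10 + 10 + 10
= 30 time units


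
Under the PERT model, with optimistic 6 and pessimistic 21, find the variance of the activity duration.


σ² = ((p - o) / 6)² = (p - o)² / 36
= (21 - 6)² / 36
= 15² / 36
= 225 / 36
= 6.2500


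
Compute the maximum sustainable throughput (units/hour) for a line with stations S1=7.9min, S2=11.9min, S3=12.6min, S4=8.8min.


Bottleneck = longest station time
Station times: [7.9, 11.9, 12.6, 8.8]
Max = 12.6 min
Rate = 60 / 12.6
= 4.76 units/hour (bottleneck: 12.6min)


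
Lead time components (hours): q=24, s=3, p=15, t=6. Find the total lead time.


Lead time = queue + setup + processing + transit
= 24 + 3 + 15 + 6
= 48 hours


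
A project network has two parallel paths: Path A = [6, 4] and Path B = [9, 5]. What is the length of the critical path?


Path A: 6 + 4 = 10
Path B: 9 + 5 = 14
Critical path = longest = max(10, 14)
= 14 (Path B)


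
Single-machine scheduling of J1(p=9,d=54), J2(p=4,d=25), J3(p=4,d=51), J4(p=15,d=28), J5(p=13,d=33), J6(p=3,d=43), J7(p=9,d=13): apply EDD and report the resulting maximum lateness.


EDD order: J7 → J2 → J4 → J5 → J6 → J3 → J1
Completion and lateness:
  J7: C=9, d=13, L=9-13=-4
  J2: C=13, d=25, L=13-25=-12
  J4: C=28, d=28, L=28-28=0
  J5: C=41, d=33, L=41-33=8
  J6: C=44, d=43, L=44-43=1
  J3: C=48, d=51, L=48-51=-3
  J1: C=57, d=54, L=57-54=3
Lmax = max(-4, -12, 0, 8, 1, -3, 3)
= 8


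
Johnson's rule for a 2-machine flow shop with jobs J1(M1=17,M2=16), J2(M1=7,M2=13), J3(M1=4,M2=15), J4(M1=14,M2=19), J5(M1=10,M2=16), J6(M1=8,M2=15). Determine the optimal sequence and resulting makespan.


Johnson's rule:
Group 1 (M1≤M2, sort by M1): ['J3', 'J2', 'J6', 'J5', 'J4']
Group 2 (M1>M2, sort desc M2): ['J1']
Sequence: J3 → J2 → J6 → J5 → J4 → J1
Makespan calculation:
  J3: M1 done=4, M2 done=19
  J2: M1 done=11, M2 done=32
  J6: M1 done=19, M2 done=47
  J5: M1 done=29, M2 done=63
  J4: M1 done=43, M2 done=82
  J1: M1 done=60, M2 done=98
= Sequence: J3 → J2 → J6 → J5 → J4 → J1, Makespan: 98


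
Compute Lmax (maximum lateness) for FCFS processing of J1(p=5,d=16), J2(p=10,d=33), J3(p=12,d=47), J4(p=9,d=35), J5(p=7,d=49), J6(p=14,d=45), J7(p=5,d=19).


Lateness per job (L = C - d):
  J1: C=5, d=16, L=-11
  J2: C=15, d=33, L=-18
  J3: C=27, d=47, L=-20
  J4: C=36, d=35, L=1
  J5: C=43, d=49, L=-6
  J6: C=57, d=45, L=12
  J7: C=62, d=19, L=43
Lmax = max(-11, -18, -20, 1, -6, 12, 43)
= 43


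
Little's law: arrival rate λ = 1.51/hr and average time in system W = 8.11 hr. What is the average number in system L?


Little's law: L = λ × W
= 1.51 × 8.11
= 12.25


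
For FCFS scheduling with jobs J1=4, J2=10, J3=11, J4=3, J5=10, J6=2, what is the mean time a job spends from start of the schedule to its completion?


Completion times:
  J1: completes at 4
  J2: completes at 14
  J3: completes at 25
  J4: completes at 28
  J5: completes at 38
  J6: completes at 40
Sum = 149
Average = 149/6
= 24.83


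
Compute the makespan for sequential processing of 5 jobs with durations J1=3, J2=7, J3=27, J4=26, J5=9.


Sequential makespan: sum all processing times
= 3 + 7 + 27 + 26 + 9
= 72 time units


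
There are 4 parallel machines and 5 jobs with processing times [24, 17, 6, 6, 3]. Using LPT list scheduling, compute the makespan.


Jobs (LPT sorted): [24, 17, 6, 6, 3]
Machines: 4
  J=24 → Machine 1 (load: 0+24=24)
  J=17 → Machine 2 (load: 0+17=17)
  J=6 → Machine 3 (load: 0+6=6)
  J=6 → Machine 4 (load: 0+6=6)
  J=3 → Machine 3 (load: 6+3=9)
Machine loads: [24, 17, 9, 6]
Makespan = max = 24 time units


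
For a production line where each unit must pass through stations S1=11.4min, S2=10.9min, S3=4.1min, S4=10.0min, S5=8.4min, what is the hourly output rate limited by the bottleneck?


Bottleneck = longest station time
Station times: [11.4, 10.9, 4.1, 10.0, 8.4]
Max = 11.4 min
Rate = 60 / 11.4
= 5.26 units/hour (bottleneck: 11.4min)


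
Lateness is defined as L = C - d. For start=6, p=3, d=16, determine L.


Completion = 6 + 3 = 9
Lateness = C - d = 9 - 16
= -7


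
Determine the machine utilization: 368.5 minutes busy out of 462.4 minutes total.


Utilization = busy / total × 100
= 368.5 / 462.4 × 100
= 79.7%


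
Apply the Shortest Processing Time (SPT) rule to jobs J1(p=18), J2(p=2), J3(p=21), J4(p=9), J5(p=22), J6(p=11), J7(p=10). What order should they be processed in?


SPT: sort by shortest processing time
  J2: p=2
  J4: p=9
  J7: p=10
  J6: p=11
  J1: p=18
  J3: p=21
  J5: p=22
Order: J2 → J4 → J7 → J6 → J1 → J3 → J5


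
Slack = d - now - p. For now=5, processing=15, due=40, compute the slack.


Slack = due - current_time - processing
= 40 - 5 - 15
= 20


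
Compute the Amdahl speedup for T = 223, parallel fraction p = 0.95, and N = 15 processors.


Amdahl's law: T_p = T × ((1-p) + p/N)
= 223 × ((1-0.95) + 0.95/15)
= 223 × (0.05 + 0.0633)
= 223 × 0.1133
= 25.27
Speedup = 223/25.27
= 8.82×


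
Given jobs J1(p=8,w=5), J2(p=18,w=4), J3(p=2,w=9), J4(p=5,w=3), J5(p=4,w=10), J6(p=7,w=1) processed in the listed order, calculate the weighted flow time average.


Completion times:
  J1: C=8, w×C=5×8=40
  J2: C=26, w×C=4×26=104
  J3: C=28, w×C=9×28=252
  J4: C=33, w×C=3×33=99
  J5: C=37, w×C=10×37=370
  J6: C=44, w×C=1×44=44
Sum w×C = 909
Sum w = 32
Weighted avg = 909/32
= 28.41


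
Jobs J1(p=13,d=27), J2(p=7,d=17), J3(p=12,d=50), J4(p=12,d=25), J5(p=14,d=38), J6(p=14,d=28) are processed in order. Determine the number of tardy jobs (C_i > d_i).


Completion vs due date:
  J1: C=13, d=27 → on time
  J2: C=20, d=17 → TARDY
  J3: C=32, d=50 → on time
  J4: C=44, d=25 → TARDY
  J5: C=58, d=38 → TARDY
  J6: C=72, d=28 → TARDY
Tardy jobs: J2, J4, J5, J6
Count = 4


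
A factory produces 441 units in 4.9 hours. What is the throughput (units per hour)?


Throughput = units / time
= 441 / 4.9
= 90.0 units/hour


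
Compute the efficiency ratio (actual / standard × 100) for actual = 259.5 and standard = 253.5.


Efficiency = (actual / standard) × 100
= (259.5 / 253.5) × 100
= 102.4%


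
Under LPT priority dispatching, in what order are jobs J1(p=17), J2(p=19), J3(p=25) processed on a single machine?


LPT: sort by longest processing time first
  J3: p=25
  J2: p=19
  J1: p=17
Order: J3 → J2 → J1


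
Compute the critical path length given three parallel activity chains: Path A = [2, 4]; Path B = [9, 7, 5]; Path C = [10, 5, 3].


Path A: 2 + 4 = 6
Path B: 9 + 7 + 5 = 21
Path C: 10 + 5 + 3 = 18
Critical path = longest = max(6, 21, 18)
= 21 (Path B)


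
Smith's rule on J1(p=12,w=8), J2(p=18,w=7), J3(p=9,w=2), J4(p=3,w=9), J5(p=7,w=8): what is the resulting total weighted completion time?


WSPT order (by p/w): J4 → J5 → J1 → J2 → J3
  J4: C=3, w·C=9×3=27
  J5: C=10, w·C=8×10=80
  J1: C=22, w·C=8×22=176
  J2: C=40, w·C=7×40=280
  J3: C=49, w·C=2×49=98
Σ w·C = 661
= 661


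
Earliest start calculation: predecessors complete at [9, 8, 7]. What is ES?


ES = max of all predecessor completion times
Predecessors: [9, 8, 7]
ES = max(9, 8, 7)
= 9


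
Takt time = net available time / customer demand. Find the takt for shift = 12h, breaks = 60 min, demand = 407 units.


Available = 12×60 - 60 = 660 min
Takt time = 660 / 407
= 1.62 min/unit


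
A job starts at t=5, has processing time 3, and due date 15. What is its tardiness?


Completion = start + processing = 5 + 3 = 8
Tardiness = max(0, C - d) = max(0, 8 - 15)
= max(0, -7)
= 0


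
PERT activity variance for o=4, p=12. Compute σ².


σ² = ((p - o) / 6)² = (p - o)² / 36
= (12 - 4)² / 36
= 8² / 36
= 64 / 36
= 1.7778


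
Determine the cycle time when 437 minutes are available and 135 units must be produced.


Cycle time = available time / demand
= 437 / 135
= 3.24 min/unit


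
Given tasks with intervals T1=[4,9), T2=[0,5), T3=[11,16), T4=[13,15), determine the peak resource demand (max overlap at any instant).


Check each time point for overlaps:
  t=4: 2 tasks active (T1, T2)
Max concurrent = 2


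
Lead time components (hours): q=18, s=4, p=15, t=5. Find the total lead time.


Lead time = queue + setup + processing + transit
= 18 + 4 + 15 + 5
= 42 hours


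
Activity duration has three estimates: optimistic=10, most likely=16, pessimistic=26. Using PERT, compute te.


te = (o + 4m + p) / 6
= (10 + 4×16 + 26) / 6
= (10 + 64 + 26) / 6
= 100 / 6
= 16.67


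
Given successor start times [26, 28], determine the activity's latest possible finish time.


LF = min of all successor start times
Successors start at: [26, 28]
LF = min(26, 28)
= 26


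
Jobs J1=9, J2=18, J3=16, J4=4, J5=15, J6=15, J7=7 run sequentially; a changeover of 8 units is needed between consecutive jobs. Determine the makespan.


Makespan = Σ processing + (n-1) × setup
= (9 + 18 + 16 + 4 + 15 + 15 + 7) + (7-1)×8
= 84 + 48
= 132 time units


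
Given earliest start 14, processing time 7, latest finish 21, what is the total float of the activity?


EF = ES + duration = 14 + 7 = 21
LS = LF - duration = 21 - 7 = 14
Total Float = LF - EF = 21 - 21
(or LS - ES = 14 - 14)
= 0


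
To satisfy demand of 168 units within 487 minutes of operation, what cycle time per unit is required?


Cycle time = available time / demand
= 487 / 168
= 2.90 min/unit


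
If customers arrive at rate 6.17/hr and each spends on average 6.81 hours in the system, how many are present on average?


Little's law: L = λ × W
= 6.17 × 6.81
= 42.02


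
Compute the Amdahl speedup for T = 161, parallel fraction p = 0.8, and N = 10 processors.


Amdahl's law: T_p = T × ((1-p) + p/N)
= 161 × ((1-0.8) + 0.8/10)
= 161 × (0.20 + 0.0800)
= 161 × 0.2800
= 45.08
Speedup = 161/45.08
= 3.57×


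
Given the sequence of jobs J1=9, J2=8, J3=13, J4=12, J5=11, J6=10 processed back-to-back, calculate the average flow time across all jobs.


Completion times:
  J1: completes at 9
  J2: completes at 17
  J3: completes at 30
  J4: completes at 42
  J5: completes at 53
  J6: completes at 63
Sum = 214
Average = 214/6
= 35.67


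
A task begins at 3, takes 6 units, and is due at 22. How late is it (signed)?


Completion = 3 + 6 = 9
Lateness = C - d = 9 - 22
= -13


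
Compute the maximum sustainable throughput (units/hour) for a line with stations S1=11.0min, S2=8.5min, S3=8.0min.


Bottleneck = longest station time
Station times: [11.0, 8.5, 8.0]
Max = 11.0 min
Rate = 60 / 11.0
= 5.45 units/hour (bottleneck: 11.0min)


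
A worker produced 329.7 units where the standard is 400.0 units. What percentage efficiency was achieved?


Efficiency = (actual / standard) × 100
= (329.7 / 400.0) × 100
= 82.4%


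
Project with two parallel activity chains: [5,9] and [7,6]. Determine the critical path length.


Path A: 5 + 9 = 14
Path B: 7 + 6 = 13
Critical path = longest = max(14, 13)
= 14 (Path A)


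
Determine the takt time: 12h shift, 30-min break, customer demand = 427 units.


Available = 12×60 - 30 = 690 min
Takt time = 690 / 427
= 1.62 min/unit


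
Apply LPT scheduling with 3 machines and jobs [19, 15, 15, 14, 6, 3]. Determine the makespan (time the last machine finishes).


Jobs (LPT sorted): [19, 15, 15, 14, 6, 3]
Machines: 3
  J=19 → Machine 1 (load: 0+19=19)
  J=15 → Machine 2 (load: 0+15=15)
  J=15 → Machine 3 (load: 0+15=15)
  J=14 → Machine 2 (load: 15+14=29)
  J=6 → Machine 3 (load: 15+6=21)
  J=3 → Machine 1 (load: 19+3=22)
Machine loads: [22, 29, 21]
Makespan = max = 29 time units


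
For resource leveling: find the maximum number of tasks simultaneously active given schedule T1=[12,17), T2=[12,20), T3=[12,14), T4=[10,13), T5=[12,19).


Check each time point for overlaps:
  t=12: 5 tasks active (T1, T2, T3, T4, T5)
Max concurrent = 5


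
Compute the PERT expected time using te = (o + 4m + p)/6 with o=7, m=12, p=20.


te = (o + 4m + p) / 6
= (7 + 4×12 + 20) / 6
= (7 + 48 + 20) / 6
= 75 / 6
= 12.50


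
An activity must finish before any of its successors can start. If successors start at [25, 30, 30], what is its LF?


LF = min of all successor start times
Successors start at: [25, 30, 30]
LF = min(25, 30, 30)
= 25


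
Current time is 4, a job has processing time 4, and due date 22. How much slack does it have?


Slack = due - current_time - processing
= 22 - 4 - 4
= 14


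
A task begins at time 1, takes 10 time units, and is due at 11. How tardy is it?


Completion = start + processing = 1 + 10 = 11
Tardiness = max(0, C - d) = max(0, 11 - 11)
= max(0, 0)
= 0


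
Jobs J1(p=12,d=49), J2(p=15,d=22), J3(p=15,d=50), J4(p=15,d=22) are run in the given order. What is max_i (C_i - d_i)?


Lateness per job (L = C - d):
  J1: C=12, d=49, L=-37
  J2: C=27, d=22, L=5
  J3: C=42, d=50, L=-8
  J4: C=57, d=22, L=35
Lmax = max(-37, 5, -8, 35)
= 35


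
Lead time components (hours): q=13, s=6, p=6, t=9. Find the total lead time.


Lead time = queue + setup + processing + transit
= 13 + 6 + 6 + 9
= 34 hours


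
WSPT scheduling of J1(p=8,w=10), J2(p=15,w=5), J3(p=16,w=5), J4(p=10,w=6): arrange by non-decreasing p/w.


WSPT (Smith's rule): sort by p/w ascending
  J1: p/w = 8/10 = 0.800
  J4: p/w = 10/6 = 1.667
  J2: p/w = 15/5 = 3.000
  J3: p/w = 16/5 = 3.200
Order: J1 → J4 → J2 → J3


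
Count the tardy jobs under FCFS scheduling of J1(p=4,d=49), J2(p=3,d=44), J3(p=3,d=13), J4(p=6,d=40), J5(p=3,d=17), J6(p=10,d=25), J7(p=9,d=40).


Completion vs due date:
  J1: C=4, d=49 → on time
  J2: C=7, d=44 → on time
  J3: C=10, d=13 → on time
  J4: C=16, d=40 → on time
  J5: C=19, d=17 → TARDY
  J6: C=29, d=25 → TARDY
  J7: C=38, d=40 → on time
Tardy jobs: J5, J6
Count = 2


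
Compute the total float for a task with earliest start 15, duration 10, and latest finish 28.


EF = ES + duration = 15 + 10 = 25
LS = LF - duration = 28 - 10 = 18
Total Float = LF - EF = 28 - 25
(or LS - ES = 18 - 15)
= 3


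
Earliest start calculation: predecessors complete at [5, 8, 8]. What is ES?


ES = max of all predecessor completion times
Predecessors: [5, 8, 8]
ES = max(5, 8, 8)
= 8


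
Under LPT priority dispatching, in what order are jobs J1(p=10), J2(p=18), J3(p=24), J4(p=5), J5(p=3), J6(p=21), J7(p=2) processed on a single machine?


LPT: sort by longest processing time first
  J3: p=24
  J6: p=21
  J2: p=18
  J1: p=10
  J4: p=5
  J5: p=3
  J7: p=2
Order: J3 → J6 → J2 → J1 → J4 → J5 → J7


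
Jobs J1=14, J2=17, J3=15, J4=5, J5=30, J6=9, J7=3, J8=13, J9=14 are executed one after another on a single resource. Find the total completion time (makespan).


Sequential makespan: sum all processing times
= 14 + 17 + 15 + 5 + 30 + 9 + 3 + 13 + 14
= 120 time units


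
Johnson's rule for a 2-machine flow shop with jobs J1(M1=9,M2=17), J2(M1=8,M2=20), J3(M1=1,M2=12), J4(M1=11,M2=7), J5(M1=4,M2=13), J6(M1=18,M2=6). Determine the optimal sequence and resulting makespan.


Johnson's rule:
Group 1 (M1≤M2, sort by M1): ['J3', 'J5', 'J2', 'J1']
Group 2 (M1>M2, sort desc M2): ['J4', 'J6']
Sequence: J3 → J5 → J2 → J1 → J4 → J6
Makespan calculation:
  J3: M1 done=1, M2 done=13
  J5: M1 done=5, M2 done=26
  J2: M1 done=13, M2 done=46
  J1: M1 done=22, M2 done=63
  J4: M1 done=33, M2 done=70
  J6: M1 done=51, M2 done=76
= Sequence: J3 → J5 → J2 → J1 → J4 → J6, Makespan: 76


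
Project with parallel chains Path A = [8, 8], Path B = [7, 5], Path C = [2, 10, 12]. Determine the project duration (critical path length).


Path A: 8 + 8 = 16
Path B: 7 + 5 = 12
Path C: 2 + 10 + 12 = 24
Critical path = longest = max(16, 12, 24)
= 24 (Path C)


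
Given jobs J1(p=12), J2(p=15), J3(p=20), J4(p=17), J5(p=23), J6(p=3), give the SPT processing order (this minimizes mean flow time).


SPT: sort by shortest processing time
  J6: p=3
  J1: p=12
  J2: p=15
  J4: p=17
  J3: p=20
  J5: p=23
Order: J6 → J1 → J2 → J4 → J3 → J5


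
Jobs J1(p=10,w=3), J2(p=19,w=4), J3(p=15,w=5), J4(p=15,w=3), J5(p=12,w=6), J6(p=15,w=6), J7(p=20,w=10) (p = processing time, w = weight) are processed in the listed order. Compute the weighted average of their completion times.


Completion times:
  J1: C=10, w×C=3×10=30
  J2: C=29, w×C=4×29=116
  J3: C=44, w×C=5×44=220
  J4: C=59, w×C=3×59=177
  J5: C=71, w×C=6×71=426
  J6: C=86, w×C=6×86=516
  J7: C=106, w×C=10×106=1060
Sum w×C = 2545
Sum w = 37
Weighted avg = 2545/37
= 68.78


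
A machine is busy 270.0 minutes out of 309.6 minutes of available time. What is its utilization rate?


Utilization = busy / total × 100
= 270.0 / 309.6 × 100
= 87.2%


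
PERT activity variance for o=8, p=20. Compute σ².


σ² = ((p - o) / 6)² = (p - o)² / 36
= (20 - 8)² / 36
= 12² / 36
= 144 / 36
= 4.0000


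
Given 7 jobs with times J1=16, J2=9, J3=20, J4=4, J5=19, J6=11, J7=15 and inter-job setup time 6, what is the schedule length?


Makespan = Σ processing + (n-1) × setup
= (16 + 9 + 20 + 4 + 19 + 11 + 15) + (7-1)×6
= 94 + 36
= 130 time units


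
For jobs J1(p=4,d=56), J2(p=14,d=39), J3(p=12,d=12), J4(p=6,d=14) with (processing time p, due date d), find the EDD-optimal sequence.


EDD: sort by earliest due date
  J3: d=12, p=12
  J4: d=14, p=6
  J2: d=39, p=14
  J1: d=56, p=4
Order: J3 → J4 → J2 → J1


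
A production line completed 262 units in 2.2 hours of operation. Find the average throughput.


Throughput = units / time
= 262 / 2.2
= 119.1 units/hour


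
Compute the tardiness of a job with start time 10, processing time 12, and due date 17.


Completion = start + processing = 10 + 12 = 22
Tardiness = max(0, C - d) = max(0, 22 - 17)
= max(0, 5)
= 5


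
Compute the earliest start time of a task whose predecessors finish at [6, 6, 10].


ES = max of all predecessor completion times
Predecessors: [6, 6, 10]
ES = max(6, 6, 10)
= 10


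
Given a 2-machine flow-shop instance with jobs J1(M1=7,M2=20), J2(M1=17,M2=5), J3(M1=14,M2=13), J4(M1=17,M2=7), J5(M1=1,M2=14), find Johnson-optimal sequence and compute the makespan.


Johnson's rule:
Group 1 (M1≤M2, sort by M1): ['J5', 'J1']
Group 2 (M1>M2, sort desc M2): ['J3', 'J4', 'J2']
Sequence: J5 → J1 → J3 → J4 → J2
Makespan calculation:
  J5: M1 done=1, M2 done=15
  J1: M1 done=8, M2 done=35
  J3: M1 done=22, M2 done=48
  J4: M1 done=39, M2 done=55
  J2: M1 done=56, M2 done=61
= Sequence: J5 → J1 → J3 → J4 → J2, Makespan: 61


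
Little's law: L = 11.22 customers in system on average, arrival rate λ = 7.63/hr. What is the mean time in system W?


Little's law: L = λW → W = L / λ
= 11.22 / 7.63
= 1.47 hours
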